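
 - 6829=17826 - 24655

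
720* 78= 56160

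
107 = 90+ 17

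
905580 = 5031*180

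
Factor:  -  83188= -2^2 *7^1 * 2971^1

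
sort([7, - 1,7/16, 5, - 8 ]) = [ - 8, - 1, 7/16 , 5,7 ]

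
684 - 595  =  89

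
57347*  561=32171667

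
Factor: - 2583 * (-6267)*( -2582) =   -  41796540702 = - 2^1 * 3^3*7^1*41^1*1291^1*2089^1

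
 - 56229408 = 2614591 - 58843999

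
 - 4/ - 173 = 4/173= 0.02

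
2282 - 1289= 993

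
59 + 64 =123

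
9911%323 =221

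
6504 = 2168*3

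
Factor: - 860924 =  - 2^2*  101^1*2131^1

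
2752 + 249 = 3001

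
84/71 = 84/71 = 1.18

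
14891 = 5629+9262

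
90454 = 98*923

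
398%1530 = 398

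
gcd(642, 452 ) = 2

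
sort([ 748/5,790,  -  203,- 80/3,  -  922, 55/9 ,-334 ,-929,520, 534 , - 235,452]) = [ - 929, - 922,-334 , - 235, - 203,  -  80/3, 55/9, 748/5, 452, 520,534 , 790]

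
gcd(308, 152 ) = 4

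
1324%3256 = 1324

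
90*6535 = 588150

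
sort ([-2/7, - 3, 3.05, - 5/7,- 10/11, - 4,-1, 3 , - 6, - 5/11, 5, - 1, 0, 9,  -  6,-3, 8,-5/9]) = [ - 6, - 6, - 4, - 3,-3, - 1,-1, - 10/11, - 5/7,  -  5/9, - 5/11, - 2/7,0, 3, 3.05, 5, 8, 9 ] 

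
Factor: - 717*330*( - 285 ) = 2^1*3^3*5^2*  11^1*19^1*239^1 = 67433850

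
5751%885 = 441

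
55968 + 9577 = 65545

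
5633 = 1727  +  3906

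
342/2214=19/123 = 0.15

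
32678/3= 32678/3=10892.67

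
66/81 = 22/27 = 0.81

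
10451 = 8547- - 1904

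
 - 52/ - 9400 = 13/2350=0.01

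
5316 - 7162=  - 1846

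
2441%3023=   2441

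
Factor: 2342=2^1*1171^1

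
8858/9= 8858/9 = 984.22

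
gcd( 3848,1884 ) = 4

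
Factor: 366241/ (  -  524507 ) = -29^1 * 73^1 * 173^1*524507^ ( - 1 ) 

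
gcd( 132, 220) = 44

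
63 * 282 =17766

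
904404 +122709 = 1027113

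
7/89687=7/89687  =  0.00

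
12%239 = 12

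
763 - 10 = 753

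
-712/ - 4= 178 + 0/1 = 178.00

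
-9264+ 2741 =-6523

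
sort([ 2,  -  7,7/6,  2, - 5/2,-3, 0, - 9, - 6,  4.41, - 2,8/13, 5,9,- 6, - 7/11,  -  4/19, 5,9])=[-9, - 7, - 6,  -  6,-3,-5/2,  -  2,  -  7/11, - 4/19, 0, 8/13,7/6, 2, 2, 4.41, 5,5, 9, 9]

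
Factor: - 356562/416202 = -3^3 * 31^1 * 977^( - 1 )  =  - 837/977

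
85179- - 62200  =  147379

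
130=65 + 65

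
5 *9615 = 48075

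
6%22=6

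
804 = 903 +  - 99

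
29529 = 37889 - 8360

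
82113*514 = 42206082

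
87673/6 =14612 + 1/6 = 14612.17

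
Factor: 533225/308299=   5^2*7^1*11^1*29^( - 1) *277^1*10631^( - 1 ) 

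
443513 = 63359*7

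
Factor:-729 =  - 3^6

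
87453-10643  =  76810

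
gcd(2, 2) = 2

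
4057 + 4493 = 8550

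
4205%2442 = 1763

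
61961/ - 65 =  - 61961/65 = - 953.25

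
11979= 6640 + 5339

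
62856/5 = 62856/5 =12571.20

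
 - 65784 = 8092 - 73876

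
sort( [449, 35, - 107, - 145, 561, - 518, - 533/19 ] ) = [ - 518,-145, - 107, - 533/19 , 35, 449, 561]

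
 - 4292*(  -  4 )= 17168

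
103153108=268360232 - 165207124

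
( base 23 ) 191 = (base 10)737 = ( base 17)296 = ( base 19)20f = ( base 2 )1011100001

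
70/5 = 14 = 14.00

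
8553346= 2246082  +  6307264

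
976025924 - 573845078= 402180846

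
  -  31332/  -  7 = 4476 + 0/1 = 4476.00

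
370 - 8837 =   -  8467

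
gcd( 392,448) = 56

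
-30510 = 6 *( - 5085)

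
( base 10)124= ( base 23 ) 59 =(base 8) 174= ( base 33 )3P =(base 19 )6a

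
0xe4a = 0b111001001010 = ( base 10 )3658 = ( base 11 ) 2826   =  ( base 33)3BS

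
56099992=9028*6214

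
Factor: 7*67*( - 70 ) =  - 2^1 * 5^1*7^2*67^1  =  -  32830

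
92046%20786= 8902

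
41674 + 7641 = 49315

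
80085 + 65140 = 145225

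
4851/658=693/94 = 7.37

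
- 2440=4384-6824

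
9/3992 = 9/3992= 0.00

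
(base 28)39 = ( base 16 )5d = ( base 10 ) 93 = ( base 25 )3I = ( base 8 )135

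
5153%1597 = 362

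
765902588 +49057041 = 814959629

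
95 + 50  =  145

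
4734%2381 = 2353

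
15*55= 825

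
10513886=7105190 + 3408696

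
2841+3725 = 6566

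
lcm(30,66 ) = 330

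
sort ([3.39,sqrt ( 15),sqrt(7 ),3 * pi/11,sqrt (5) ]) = [3 *pi/11, sqrt(5 ) , sqrt( 7),  3.39, sqrt(15)] 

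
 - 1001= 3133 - 4134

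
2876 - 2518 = 358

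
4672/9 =4672/9 = 519.11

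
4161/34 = 122 + 13/34 = 122.38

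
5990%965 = 200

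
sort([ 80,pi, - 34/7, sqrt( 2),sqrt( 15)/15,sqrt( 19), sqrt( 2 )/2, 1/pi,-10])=[ - 10, - 34/7, sqrt( 15)/15 , 1/pi, sqrt( 2 )/2,sqrt(2),pi,sqrt ( 19),80 ] 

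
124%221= 124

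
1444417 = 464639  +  979778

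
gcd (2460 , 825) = 15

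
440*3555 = 1564200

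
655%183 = 106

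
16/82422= 8/41211 = 0.00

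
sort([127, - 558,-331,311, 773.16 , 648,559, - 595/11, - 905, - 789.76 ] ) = [ - 905, - 789.76,-558, - 331,-595/11,  127 , 311 , 559, 648, 773.16 ] 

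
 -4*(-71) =284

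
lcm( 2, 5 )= 10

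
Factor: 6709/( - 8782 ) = -2^( - 1)*4391^( - 1) *6709^1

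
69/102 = 23/34 = 0.68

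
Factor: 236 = 2^2*59^1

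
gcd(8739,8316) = 9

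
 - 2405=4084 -6489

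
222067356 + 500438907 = 722506263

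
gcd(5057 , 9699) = 1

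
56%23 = 10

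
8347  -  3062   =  5285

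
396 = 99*4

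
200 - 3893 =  - 3693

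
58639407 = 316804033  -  258164626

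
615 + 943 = 1558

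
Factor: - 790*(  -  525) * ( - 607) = - 251753250 =- 2^1*3^1 * 5^3*7^1*79^1* 607^1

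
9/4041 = 1/449 = 0.00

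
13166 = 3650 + 9516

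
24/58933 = 24/58933= 0.00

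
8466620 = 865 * 9788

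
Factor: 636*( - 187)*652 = - 77543664 = -  2^4*3^1*11^1 *17^1*53^1 *163^1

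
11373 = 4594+6779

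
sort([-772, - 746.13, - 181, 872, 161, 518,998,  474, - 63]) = [ - 772 ,-746.13, - 181, - 63, 161, 474, 518, 872,998]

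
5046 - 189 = 4857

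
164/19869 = 164/19869 = 0.01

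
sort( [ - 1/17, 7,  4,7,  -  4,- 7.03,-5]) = [ - 7.03 ,  -  5, - 4, - 1/17,4,  7,7 ]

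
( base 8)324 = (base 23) 95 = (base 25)8c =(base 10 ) 212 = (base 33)6e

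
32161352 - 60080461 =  - 27919109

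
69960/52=17490/13 = 1345.38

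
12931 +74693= 87624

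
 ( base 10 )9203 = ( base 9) 13555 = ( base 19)1697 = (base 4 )2033303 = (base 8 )21763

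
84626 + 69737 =154363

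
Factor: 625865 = 5^1 * 41^1* 43^1 * 71^1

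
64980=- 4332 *( - 15 )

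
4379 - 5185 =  - 806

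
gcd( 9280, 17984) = 64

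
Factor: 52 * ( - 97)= - 5044=- 2^2*13^1 * 97^1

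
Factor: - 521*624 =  - 325104 = - 2^4*3^1*13^1*521^1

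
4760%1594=1572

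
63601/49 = 1297 + 48/49 = 1297.98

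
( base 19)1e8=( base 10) 635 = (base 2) 1001111011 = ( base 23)14E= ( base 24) 12B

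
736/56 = 92/7=13.14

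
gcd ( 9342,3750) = 6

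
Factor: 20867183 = 20867183^1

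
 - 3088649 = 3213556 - 6302205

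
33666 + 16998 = 50664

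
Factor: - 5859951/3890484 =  - 114901/76284 =-  2^ (- 2)*3^( - 2)*13^(-1)*163^ (  -  1 )*114901^1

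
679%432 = 247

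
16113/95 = 16113/95 = 169.61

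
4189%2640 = 1549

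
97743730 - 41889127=55854603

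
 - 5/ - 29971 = 5/29971 = 0.00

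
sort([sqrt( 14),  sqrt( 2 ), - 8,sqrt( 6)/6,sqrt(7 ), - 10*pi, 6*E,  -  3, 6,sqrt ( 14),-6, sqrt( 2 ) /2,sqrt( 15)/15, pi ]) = [  -  10*pi , - 8, - 6, - 3, sqrt( 15)/15, sqrt( 6) /6, sqrt( 2) /2,sqrt(2 ), sqrt( 7 ),pi  ,  sqrt(14 ),sqrt (14 ), 6, 6*E]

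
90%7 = 6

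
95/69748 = 95/69748  =  0.00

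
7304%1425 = 179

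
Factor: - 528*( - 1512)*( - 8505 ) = - 6789847680 = -  2^7*3^9*5^1*7^2*11^1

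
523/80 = 523/80 =6.54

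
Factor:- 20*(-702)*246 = 3453840 = 2^4*3^4*5^1*13^1*41^1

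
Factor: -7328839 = - 7^1 *1046977^1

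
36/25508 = 9/6377 = 0.00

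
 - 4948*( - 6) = 29688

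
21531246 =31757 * 678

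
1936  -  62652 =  -60716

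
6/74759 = 6/74759 = 0.00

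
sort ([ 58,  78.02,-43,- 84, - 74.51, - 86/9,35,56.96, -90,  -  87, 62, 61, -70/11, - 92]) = [-92, -90, - 87, - 84 ,  -  74.51,  -  43, - 86/9,-70/11,35, 56.96,58,61, 62, 78.02] 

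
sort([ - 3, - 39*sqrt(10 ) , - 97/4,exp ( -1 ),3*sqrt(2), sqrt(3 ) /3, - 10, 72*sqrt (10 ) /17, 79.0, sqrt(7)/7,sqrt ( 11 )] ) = [ - 39*  sqrt( 10), - 97/4, - 10, - 3, exp( - 1 ), sqrt( 7) /7, sqrt( 3)/3, sqrt(11 ), 3 * sqrt(2) , 72*sqrt( 10)/17 , 79.0 ] 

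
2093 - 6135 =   -  4042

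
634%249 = 136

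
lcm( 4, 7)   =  28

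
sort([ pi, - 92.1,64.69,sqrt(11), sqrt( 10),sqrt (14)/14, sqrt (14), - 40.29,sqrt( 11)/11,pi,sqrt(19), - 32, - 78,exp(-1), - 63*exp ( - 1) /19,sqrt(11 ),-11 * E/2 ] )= [ - 92.1, - 78,-40.29, - 32, - 11 * E/2, - 63*exp( - 1 )/19,  sqrt ( 14) /14, sqrt (11)/11, exp (  -  1 ), pi,  pi,sqrt (10 ),sqrt( 11),sqrt( 11), sqrt (14),  sqrt( 19),64.69]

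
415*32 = 13280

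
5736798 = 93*61686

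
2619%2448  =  171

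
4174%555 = 289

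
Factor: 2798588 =2^2*13^1*53819^1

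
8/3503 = 8/3503  =  0.00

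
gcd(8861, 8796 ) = 1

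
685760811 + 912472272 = 1598233083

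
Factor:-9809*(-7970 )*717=56053432410 = 2^1*3^1*5^1*17^1*239^1  *577^1*797^1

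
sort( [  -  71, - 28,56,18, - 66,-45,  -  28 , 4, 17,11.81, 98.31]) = [  -  71,-66,-45, -28,-28,  4,11.81,17,18, 56,98.31]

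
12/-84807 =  - 4/28269 = - 0.00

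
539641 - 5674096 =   -  5134455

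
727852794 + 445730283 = 1173583077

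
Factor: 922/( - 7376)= -1/8 = -2^ ( - 3 ) 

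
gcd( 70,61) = 1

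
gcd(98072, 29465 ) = 1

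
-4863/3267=-1621/1089 = - 1.49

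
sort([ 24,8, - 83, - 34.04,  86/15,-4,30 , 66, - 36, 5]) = [ - 83, -36,-34.04,  -  4, 5,86/15,  8, 24,30, 66]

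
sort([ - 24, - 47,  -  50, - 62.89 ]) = [ - 62.89, - 50, - 47 , - 24]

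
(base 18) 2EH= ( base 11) 764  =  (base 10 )917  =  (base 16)395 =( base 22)1jf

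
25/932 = 25/932= 0.03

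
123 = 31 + 92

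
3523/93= 37 + 82/93 = 37.88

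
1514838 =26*58263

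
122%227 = 122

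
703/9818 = 703/9818 = 0.07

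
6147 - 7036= - 889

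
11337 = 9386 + 1951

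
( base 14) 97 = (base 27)4p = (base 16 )85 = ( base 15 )8d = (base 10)133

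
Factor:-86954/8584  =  -43477/4292 = - 2^( - 2) *7^1*29^( - 1 )*37^(-1)*6211^1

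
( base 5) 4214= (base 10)559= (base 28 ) jr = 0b1000101111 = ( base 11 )469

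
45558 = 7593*6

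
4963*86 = 426818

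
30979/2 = 15489+1/2  =  15489.50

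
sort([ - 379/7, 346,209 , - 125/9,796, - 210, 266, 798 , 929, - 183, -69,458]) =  [ - 210 ,-183, - 69,-379/7 , - 125/9 , 209,266 , 346 , 458 , 796 , 798 , 929]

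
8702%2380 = 1562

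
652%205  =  37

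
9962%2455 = 142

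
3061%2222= 839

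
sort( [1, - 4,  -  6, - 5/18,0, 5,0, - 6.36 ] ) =[-6.36, - 6, - 4,-5/18, 0,  0,1,5] 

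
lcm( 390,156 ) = 780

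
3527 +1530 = 5057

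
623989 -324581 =299408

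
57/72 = 19/24 = 0.79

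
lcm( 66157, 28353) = 198471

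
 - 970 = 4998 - 5968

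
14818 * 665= 9853970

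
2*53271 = 106542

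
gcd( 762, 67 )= 1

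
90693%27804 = 7281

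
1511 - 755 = 756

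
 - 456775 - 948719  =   - 1405494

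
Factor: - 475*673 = - 5^2*19^1*673^1 = -  319675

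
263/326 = 263/326  =  0.81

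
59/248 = 59/248 = 0.24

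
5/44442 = 5/44442 = 0.00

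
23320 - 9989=13331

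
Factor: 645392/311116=836/403=2^2*11^1 * 13^(  -  1 )*19^1 * 31^( - 1)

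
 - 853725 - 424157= - 1277882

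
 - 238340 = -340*701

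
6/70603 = 6/70603 = 0.00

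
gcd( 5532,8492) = 4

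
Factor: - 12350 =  - 2^1*5^2 * 13^1*19^1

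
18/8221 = 18/8221 = 0.00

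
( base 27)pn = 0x2BA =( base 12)4a2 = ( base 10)698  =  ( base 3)221212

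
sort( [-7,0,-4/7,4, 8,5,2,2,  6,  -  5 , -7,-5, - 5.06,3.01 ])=[-7,-7, - 5.06 ,  -  5, - 5,-4/7,  0, 2 , 2, 3.01,4,5,6, 8 ] 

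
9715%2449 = 2368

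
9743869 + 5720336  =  15464205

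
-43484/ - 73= 43484/73 = 595.67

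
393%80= 73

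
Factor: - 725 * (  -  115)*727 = 60613625 = 5^3*23^1 * 29^1 *727^1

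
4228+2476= 6704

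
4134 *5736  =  23712624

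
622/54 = 11 + 14/27= 11.52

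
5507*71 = 390997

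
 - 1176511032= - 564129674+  - 612381358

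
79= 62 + 17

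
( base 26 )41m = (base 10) 2752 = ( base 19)7BG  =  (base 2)101011000000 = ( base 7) 11011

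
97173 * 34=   3303882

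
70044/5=14008  +  4/5 = 14008.80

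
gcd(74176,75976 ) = 8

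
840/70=12  =  12.00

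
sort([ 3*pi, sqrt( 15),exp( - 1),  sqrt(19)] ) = [exp(-1),sqrt( 15 ),sqrt(19), 3*pi] 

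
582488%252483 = 77522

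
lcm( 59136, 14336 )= 473088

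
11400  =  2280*5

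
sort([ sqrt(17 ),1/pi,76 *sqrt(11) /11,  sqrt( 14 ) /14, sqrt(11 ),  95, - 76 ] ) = [ - 76, sqrt(14)/14, 1/pi,  sqrt( 11 ), sqrt(17),76*sqrt(11)/11, 95] 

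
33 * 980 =32340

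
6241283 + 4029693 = 10270976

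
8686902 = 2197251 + 6489651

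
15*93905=1408575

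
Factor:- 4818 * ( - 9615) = 46325070=2^1*3^2*5^1*11^1*73^1*641^1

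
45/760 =9/152= 0.06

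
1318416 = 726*1816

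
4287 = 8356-4069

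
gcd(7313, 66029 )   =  1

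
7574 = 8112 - 538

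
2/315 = 2/315 = 0.01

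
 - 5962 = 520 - 6482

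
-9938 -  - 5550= - 4388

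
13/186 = 13/186 = 0.07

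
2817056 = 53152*53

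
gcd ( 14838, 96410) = 2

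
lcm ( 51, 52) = 2652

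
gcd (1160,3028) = 4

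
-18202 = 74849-93051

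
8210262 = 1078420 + 7131842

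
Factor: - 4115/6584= - 5/8 = - 2^(-3 )*5^1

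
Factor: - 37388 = -2^2*13^1*719^1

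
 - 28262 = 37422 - 65684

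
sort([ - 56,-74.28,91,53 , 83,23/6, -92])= [- 92,-74.28, - 56, 23/6,53, 83,91]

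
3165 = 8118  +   - 4953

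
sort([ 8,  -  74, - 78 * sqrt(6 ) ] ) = [-78*sqrt( 6 ), - 74, 8] 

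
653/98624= 653/98624 = 0.01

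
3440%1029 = 353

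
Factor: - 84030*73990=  -2^2*3^1*5^2*7^2 * 151^1*2801^1 = -6217379700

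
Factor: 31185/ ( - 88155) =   -  3^1*7^1*11^1*653^( - 1) = - 231/653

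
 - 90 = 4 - 94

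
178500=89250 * 2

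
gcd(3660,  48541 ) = 1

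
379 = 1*379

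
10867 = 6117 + 4750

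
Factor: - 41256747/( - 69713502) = 13752249/23237834 = 2^(-1)*3^1 * 7^1*47^ ( - 1 ) * 131^1*269^( - 1 )*919^(-1)*4999^1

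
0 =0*5713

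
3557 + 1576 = 5133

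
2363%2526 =2363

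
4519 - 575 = 3944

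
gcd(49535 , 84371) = 1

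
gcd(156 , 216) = 12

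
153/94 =153/94  =  1.63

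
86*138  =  11868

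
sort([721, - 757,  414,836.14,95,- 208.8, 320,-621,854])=[  -  757,-621,-208.8, 95, 320,414, 721,836.14,854 ]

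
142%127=15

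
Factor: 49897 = 41^1*1217^1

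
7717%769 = 27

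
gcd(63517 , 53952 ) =1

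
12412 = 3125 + 9287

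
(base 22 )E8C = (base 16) 1b34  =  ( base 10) 6964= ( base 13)3229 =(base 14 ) 2776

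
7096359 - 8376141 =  - 1279782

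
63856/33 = 63856/33 =1935.03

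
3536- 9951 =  - 6415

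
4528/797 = 5+ 543/797 = 5.68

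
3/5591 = 3/5591 = 0.00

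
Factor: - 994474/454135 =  - 43238/19745=- 2^1*5^( - 1 )*11^( - 1 )*13^1*359^ ( - 1)*1663^1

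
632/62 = 10  +  6/31 = 10.19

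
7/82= 7/82  =  0.09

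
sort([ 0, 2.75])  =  [0, 2.75]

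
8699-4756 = 3943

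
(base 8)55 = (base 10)45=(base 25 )1k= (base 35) 1a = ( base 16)2d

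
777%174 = 81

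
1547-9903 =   -  8356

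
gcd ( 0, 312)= 312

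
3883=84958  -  81075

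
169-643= - 474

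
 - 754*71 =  - 53534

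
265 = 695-430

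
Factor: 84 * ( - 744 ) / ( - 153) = 6944/17 = 2^5 * 7^1  *  17^(  -  1)*31^1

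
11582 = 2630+8952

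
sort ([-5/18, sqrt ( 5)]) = [ - 5/18, sqrt( 5 )]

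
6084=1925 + 4159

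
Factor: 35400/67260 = 10/19 = 2^1* 5^1*19^( - 1)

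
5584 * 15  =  83760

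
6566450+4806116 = 11372566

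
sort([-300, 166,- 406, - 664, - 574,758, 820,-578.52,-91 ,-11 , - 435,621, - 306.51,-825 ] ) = [-825, - 664, - 578.52 ,-574, -435, - 406, - 306.51,-300,-91, - 11,166,621,758,820 ]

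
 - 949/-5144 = 949/5144= 0.18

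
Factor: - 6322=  - 2^1 * 29^1*109^1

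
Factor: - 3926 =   -  2^1 * 13^1*151^1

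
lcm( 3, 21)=21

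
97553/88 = 97553/88 = 1108.56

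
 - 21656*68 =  - 1472608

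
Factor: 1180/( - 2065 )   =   - 2^2 * 7^( - 1) = - 4/7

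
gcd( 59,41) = 1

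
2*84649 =169298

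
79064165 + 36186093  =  115250258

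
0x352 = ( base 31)RD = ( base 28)12A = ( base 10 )850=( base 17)2g0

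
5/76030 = 1/15206 = 0.00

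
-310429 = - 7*44347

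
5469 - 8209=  - 2740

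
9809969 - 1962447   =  7847522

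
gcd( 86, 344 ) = 86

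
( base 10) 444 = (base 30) EO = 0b110111100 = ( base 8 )674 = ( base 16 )1bc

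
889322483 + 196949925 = 1086272408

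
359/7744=359/7744=0.05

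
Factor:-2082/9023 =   -  2^1 * 3^1*7^( - 1)* 347^1  *  1289^(-1 )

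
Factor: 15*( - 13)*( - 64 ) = 12480 = 2^6*3^1*5^1 * 13^1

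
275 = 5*55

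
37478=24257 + 13221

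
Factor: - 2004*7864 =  - 15759456 = - 2^5 * 3^1*167^1 * 983^1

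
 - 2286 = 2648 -4934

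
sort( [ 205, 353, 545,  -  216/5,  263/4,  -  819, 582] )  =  [ - 819,-216/5,263/4, 205, 353, 545, 582 ]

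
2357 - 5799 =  - 3442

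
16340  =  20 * 817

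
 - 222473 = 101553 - 324026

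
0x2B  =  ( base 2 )101011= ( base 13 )34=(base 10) 43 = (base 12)37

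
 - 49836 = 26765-76601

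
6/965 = 6/965= 0.01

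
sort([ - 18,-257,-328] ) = [ - 328,  -  257,-18 ]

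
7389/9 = 821 = 821.00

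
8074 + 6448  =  14522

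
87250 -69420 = 17830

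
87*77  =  6699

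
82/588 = 41/294 = 0.14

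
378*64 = 24192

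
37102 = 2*18551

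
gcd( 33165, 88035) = 15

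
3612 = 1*3612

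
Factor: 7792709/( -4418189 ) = - 4418189^ (  -  1)*7792709^1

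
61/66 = 61/66 = 0.92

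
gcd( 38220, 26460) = 2940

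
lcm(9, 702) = 702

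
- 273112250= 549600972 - 822713222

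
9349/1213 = 7 + 858/1213 =7.71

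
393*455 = 178815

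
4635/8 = 579 + 3/8 = 579.38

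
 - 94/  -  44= 2 + 3/22 = 2.14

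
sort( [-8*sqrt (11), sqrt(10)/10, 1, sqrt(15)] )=[ - 8*sqrt( 11), sqrt( 10 ) /10, 1,sqrt (15) ]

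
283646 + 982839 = 1266485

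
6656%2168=152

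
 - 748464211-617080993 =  - 1365545204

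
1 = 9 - 8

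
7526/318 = 71/3 = 23.67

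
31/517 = 31/517 = 0.06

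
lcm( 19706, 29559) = 59118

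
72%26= 20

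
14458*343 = 4959094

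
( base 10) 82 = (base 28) 2Q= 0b1010010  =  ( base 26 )34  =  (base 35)2C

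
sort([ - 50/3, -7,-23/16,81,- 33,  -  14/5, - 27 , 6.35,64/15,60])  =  [ - 33, - 27, - 50/3, - 7,-14/5, - 23/16, 64/15 , 6.35, 60,81 ] 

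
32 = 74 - 42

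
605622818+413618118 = 1019240936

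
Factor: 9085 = 5^1*23^1 * 79^1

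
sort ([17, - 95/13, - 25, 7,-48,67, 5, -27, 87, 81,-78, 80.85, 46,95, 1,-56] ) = [ - 78,-56,- 48, - 27 , - 25, - 95/13,1 , 5,7, 17,46, 67, 80.85 , 81 , 87,95]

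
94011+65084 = 159095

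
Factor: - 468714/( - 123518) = 3^1*151^( - 1 )*191^1 = 573/151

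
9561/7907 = 1 + 1654/7907=1.21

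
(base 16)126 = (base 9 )356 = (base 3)101220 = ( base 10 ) 294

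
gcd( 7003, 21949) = 47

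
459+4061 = 4520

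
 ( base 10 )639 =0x27F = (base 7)1602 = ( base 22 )171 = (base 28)mn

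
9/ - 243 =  - 1/27 = -0.04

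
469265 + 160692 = 629957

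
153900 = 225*684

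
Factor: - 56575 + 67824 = 7^1 *1607^1 = 11249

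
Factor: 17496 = 2^3*3^7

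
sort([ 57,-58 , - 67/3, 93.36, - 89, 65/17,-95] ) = [-95, - 89, - 58,-67/3 , 65/17,  57, 93.36] 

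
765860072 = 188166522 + 577693550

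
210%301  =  210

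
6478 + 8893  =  15371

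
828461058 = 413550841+414910217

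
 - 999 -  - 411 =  - 588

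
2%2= 0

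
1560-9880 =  - 8320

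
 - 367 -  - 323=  - 44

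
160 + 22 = 182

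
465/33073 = 465/33073  =  0.01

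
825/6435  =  5/39= 0.13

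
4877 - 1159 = 3718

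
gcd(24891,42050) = 1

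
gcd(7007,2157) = 1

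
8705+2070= 10775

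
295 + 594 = 889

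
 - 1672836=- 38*44022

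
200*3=600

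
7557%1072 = 53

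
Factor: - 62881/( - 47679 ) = 3^( - 1)*7^1*13^1*23^( - 1)= 91/69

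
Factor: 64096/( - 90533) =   -  2^5 * 2003^1*90533^( - 1)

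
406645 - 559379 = - 152734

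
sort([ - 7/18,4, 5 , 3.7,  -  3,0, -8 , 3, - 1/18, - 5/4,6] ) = [ - 8,-3, - 5/4, - 7/18, - 1/18,0,3,3.7, 4, 5,6] 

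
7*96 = 672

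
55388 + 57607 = 112995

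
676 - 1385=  -709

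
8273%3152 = 1969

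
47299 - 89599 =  - 42300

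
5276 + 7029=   12305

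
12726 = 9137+3589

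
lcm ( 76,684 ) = 684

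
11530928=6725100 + 4805828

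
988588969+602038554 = 1590627523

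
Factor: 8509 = 67^1 * 127^1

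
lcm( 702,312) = 2808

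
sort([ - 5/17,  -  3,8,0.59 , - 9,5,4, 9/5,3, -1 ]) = [ - 9, - 3,  -  1, - 5/17 , 0.59,9/5, 3,4 , 5, 8 ] 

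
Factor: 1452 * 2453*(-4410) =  - 2^3*3^3*5^1*7^2 * 11^3*223^1 = - 15707343960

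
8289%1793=1117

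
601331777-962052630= -360720853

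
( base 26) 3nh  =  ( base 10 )2643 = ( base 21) 5KI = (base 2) 101001010011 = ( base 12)1643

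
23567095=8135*2897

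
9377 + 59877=69254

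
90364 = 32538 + 57826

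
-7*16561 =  - 115927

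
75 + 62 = 137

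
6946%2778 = 1390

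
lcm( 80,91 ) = 7280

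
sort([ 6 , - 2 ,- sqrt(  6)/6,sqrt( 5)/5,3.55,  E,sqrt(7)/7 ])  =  [- 2, - sqrt(6) /6,sqrt(7)/7, sqrt(5 )/5, E, 3.55, 6]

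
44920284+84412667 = 129332951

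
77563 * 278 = 21562514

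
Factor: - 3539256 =-2^3*3^1 *7^1*21067^1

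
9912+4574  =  14486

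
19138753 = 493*38821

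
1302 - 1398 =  - 96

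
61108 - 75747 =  - 14639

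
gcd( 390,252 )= 6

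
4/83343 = 4/83343  =  0.00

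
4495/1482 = 3 + 49/1482 = 3.03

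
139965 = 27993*5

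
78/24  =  13/4 = 3.25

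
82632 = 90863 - 8231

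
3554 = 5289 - 1735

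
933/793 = 1 + 140/793 = 1.18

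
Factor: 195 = 3^1*5^1*13^1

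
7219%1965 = 1324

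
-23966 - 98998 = - 122964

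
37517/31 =1210 + 7/31=1210.23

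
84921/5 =16984+1/5 = 16984.20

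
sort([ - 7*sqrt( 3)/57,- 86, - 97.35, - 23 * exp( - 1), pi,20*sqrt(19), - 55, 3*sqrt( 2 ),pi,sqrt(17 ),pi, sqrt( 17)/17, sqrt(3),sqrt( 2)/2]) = [- 97.35, - 86,  -  55,- 23*exp( - 1), - 7 * sqrt (3)/57 , sqrt(17)/17, sqrt( 2)/2, sqrt( 3), pi,pi,pi, sqrt( 17 ) , 3*sqrt (2),  20 * sqrt( 19) ]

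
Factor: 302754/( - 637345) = -2^1*3^1 * 5^( - 1) * 41^ ( - 1 )*3109^(- 1)*50459^1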